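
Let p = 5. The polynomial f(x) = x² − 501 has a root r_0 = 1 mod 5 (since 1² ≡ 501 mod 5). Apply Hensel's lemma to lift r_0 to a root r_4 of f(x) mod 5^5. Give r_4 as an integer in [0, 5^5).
r_4 = 251 (mod 3125)

Hensel's recurrence: r_{i+1} = r_i − f(r_i)·(f′(r_i))^{-1} mod 5^{i+2}, with f′(x) = 2x. Iterate:
  r_0 = 1 (mod 5)
  r_1 = 1 (mod 25)
  r_2 = 1 (mod 125)
  r_3 = 251 (mod 625)
  r_4 = 251 (mod 3125)
Final: r_4 = 251, and one checks f(r_4) ≡ 0 mod 5^5.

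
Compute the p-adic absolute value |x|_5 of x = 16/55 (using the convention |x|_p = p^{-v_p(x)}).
|16/55|_5 = 5

Step 1 — compute v_5(x) by factoring powers of 5 out of the numerator and denominator: v_5(16/55) = -1. Step 2 — apply |x|_p = p^{-v_p(x)} = 5^{1} = 5.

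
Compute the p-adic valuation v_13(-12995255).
v_13(-12995255) = 5

v_13(n) is the largest exponent k such that 13^k divides n. Factor out: -12995255 = -13^5 · 35. (Sign doesn't affect v_p.) So v_13(-12995255) = 5.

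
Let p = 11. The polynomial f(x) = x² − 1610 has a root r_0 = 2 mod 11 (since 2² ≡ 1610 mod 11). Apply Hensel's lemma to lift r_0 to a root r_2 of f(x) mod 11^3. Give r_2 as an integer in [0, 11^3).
r_2 = 948 (mod 1331)

Hensel's recurrence: r_{i+1} = r_i − f(r_i)·(f′(r_i))^{-1} mod 11^{i+2}, with f′(x) = 2x. Iterate:
  r_0 = 2 (mod 11)
  r_1 = 101 (mod 121)
  r_2 = 948 (mod 1331)
Final: r_2 = 948, and one checks f(r_2) ≡ 0 mod 11^3.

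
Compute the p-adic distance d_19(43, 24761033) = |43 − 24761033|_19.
d_19(43, 24761033) = 1/2476099

Step 1 — x − y = 43 − 24761033 = -24760990. Step 2 — v_19(-24760990) = 5 (factor: -24760990 = −(19^5 · 10); the sign does not affect v_p). Step 3 — |x − y|_19 = 19^{-5} = 1/2476099.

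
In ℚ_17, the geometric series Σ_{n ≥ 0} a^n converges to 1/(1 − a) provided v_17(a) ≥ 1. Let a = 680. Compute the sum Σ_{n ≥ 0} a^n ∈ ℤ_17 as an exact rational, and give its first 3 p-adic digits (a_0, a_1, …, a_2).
Σ a^n = 1/(1 − a) = -1/679;  first 3 digits = (1, 6, 4)

v_17(a) = 1 ≥ 1, so the series converges in ℤ_17 to 1/(1 − a) = 1/(1 − 680) = -1/679. Expand this rational in ℤ_17: compute digits iteratively via d_i = x_i mod 17, x_{i+1} = (x_i − d_i)/17. The first 3 digits are (1, 6, 4).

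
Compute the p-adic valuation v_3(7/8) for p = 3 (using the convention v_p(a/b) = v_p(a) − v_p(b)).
v_3(7/8) = 0

Factor powers of 3 from the numerator and denominator of the reduced fraction: 7 = 3^0 · 7 and 8 = 3^0 · 8. Apply v_p(a/b) = v_p(a) − v_p(b): v_3(7/8) = 0 − 0 = 0.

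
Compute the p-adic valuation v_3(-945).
v_3(-945) = 3

v_3(n) is the largest exponent k such that 3^k divides n. Factor out: -945 = -3^3 · 35. (Sign doesn't affect v_p.) So v_3(-945) = 3.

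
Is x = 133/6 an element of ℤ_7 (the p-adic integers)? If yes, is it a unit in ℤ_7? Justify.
x ∈ ℤ_7 but not a unit; v_7(x) = 1 > 0

ℤ_7 = {x ∈ ℚ_7 : v_7(x) ≥ 0} and ℤ_7^× = {x ∈ ℤ_7 : v_7(x) = 0}. Here v_7(133/6) = v_7(num) − v_7(den) = 1; compare against these criteria.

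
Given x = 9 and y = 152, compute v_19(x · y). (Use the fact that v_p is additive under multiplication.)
v_19(1368) = 1

v_p(x) = 0 (factor: 9 = 19^0 · 9); v_p(y) = 1 (factor: 152 = 19^1 · 8). Additivity: v_p(xy) = v_p(x) + v_p(y) = 0 + 1 = 1. (Direct check: xy = 1368 = 19^1 · (72).)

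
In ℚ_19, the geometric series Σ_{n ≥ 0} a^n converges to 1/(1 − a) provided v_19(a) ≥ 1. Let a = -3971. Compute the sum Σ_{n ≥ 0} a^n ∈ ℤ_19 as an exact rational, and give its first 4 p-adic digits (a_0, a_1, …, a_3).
Σ a^n = 1/(1 − a) = 1/3972;  first 4 digits = (1, 0, 8, 18)

v_19(a) = 2 ≥ 1, so the series converges in ℤ_19 to 1/(1 − a) = 1/(1 − (-3971)) = 1/3972. Expand this rational in ℤ_19: compute digits iteratively via d_i = x_i mod 19, x_{i+1} = (x_i − d_i)/19. The first 4 digits are (1, 0, 8, 18).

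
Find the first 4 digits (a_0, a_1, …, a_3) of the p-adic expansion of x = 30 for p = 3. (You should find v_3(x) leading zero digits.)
(a_0, …, a_3) = (0, 1, 0, 1)

v_3(30) = 1, so a_0 = ... = a_0 = 0. Factor out: x = 3^1 · u with u = 10 a unit in ℤ_3. Expand u iteratively via a_{v+i} = u_i mod 3, u_{i+1} = (u_i − a_{v+i})/3:
  u_0 = 10;  a_1 = 1;  u_1 = (u_0 − 1)/3 = 3
  u_1 = 3;  a_2 = 0;  u_2 = (u_1 − 0)/3 = 1
  u_2 = 1;  a_3 = 1;  u_3 = (u_2 − 1)/3 = 0
Digits: (0, 1, 0, 1).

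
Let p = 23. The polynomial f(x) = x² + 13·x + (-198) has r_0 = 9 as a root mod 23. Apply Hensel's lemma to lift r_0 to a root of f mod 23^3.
r_2 = 9 (mod 12167)

Hensel: r_{i+1} = r_i − f(r_i)·(f′(r_i))^{-1} mod 23^{i+2}, f′(x) = 2x + 13. Iterate:
  r_0 = 9 (mod 23)
  r_1 = 9 (mod 529)
  r_2 = 9 (mod 12167)
Final: r = 9 satisfies f(r) ≡ 0 mod 23^3.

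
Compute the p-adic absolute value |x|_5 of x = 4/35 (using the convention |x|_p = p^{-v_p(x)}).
|4/35|_5 = 5

Step 1 — compute v_5(x) by factoring powers of 5 out of the numerator and denominator: v_5(4/35) = -1. Step 2 — apply |x|_p = p^{-v_p(x)} = 5^{1} = 5.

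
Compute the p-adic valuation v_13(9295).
v_13(9295) = 2

v_13(n) is the largest exponent k such that 13^k divides n. Factor out: 9295 = 13^2 · 55. (Sign doesn't affect v_p.) So v_13(9295) = 2.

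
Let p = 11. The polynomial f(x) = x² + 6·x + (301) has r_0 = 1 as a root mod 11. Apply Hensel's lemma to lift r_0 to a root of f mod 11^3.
r_2 = 1233 (mod 1331)

Hensel: r_{i+1} = r_i − f(r_i)·(f′(r_i))^{-1} mod 11^{i+2}, f′(x) = 2x + 6. Iterate:
  r_0 = 1 (mod 11)
  r_1 = 23 (mod 121)
  r_2 = 1233 (mod 1331)
Final: r = 1233 satisfies f(r) ≡ 0 mod 11^3.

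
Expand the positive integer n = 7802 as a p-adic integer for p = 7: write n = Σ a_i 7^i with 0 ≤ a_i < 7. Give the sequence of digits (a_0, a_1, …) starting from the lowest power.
(a_0, a_1, …) = (4, 1, 5, 1, 3)

Repeated division by 7 gives the digits low-to-high: 7802 = 4 + 1·7^1 + 5·7^2 + 1·7^3 + 3·7^4. Digit sequence: (4, 1, 5, 1, 3).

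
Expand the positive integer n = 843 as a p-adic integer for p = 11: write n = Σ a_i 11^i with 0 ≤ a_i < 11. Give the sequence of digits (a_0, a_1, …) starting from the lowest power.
(a_0, a_1, …) = (7, 10, 6)

Repeated division by 11 gives the digits low-to-high: 843 = 7 + 10·11^1 + 6·11^2. Digit sequence: (7, 10, 6).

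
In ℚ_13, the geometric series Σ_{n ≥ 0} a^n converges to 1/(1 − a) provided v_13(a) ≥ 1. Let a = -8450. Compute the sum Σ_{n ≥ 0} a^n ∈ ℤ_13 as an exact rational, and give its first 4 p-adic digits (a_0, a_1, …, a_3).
Σ a^n = 1/(1 − a) = 1/8451;  first 4 digits = (1, 0, 2, 9)

v_13(a) = 2 ≥ 1, so the series converges in ℤ_13 to 1/(1 − a) = 1/(1 − (-8450)) = 1/8451. Expand this rational in ℤ_13: compute digits iteratively via d_i = x_i mod 13, x_{i+1} = (x_i − d_i)/13. The first 4 digits are (1, 0, 2, 9).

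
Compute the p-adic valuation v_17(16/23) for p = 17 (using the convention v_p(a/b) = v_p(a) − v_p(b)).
v_17(16/23) = 0

Factor powers of 17 from the numerator and denominator of the reduced fraction: 16 = 17^0 · 16 and 23 = 17^0 · 23. Apply v_p(a/b) = v_p(a) − v_p(b): v_17(16/23) = 0 − 0 = 0.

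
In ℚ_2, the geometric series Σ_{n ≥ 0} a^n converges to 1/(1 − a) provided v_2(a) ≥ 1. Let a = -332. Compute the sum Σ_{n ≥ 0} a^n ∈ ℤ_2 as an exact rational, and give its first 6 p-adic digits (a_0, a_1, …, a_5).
Σ a^n = 1/(1 − a) = 1/333;  first 6 digits = (1, 0, 1, 0, 0, 0)

v_2(a) = 2 ≥ 1, so the series converges in ℤ_2 to 1/(1 − a) = 1/(1 − (-332)) = 1/333. Expand this rational in ℤ_2: compute digits iteratively via d_i = x_i mod 2, x_{i+1} = (x_i − d_i)/2. The first 6 digits are (1, 0, 1, 0, 0, 0).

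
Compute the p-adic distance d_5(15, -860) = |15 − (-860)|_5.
d_5(15, -860) = 1/125

Step 1 — x − y = 15 − (-860) = 875. Step 2 — v_5(875) = 3 (factor: 875 = (5^3 · 7); the sign does not affect v_p). Step 3 — |x − y|_5 = 5^{-3} = 1/125.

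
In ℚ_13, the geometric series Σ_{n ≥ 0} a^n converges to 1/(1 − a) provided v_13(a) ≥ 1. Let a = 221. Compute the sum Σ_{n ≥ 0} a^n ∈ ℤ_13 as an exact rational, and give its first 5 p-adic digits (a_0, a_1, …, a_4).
Σ a^n = 1/(1 − a) = -1/220;  first 5 digits = (1, 4, 4, 8, 11)

v_13(a) = 1 ≥ 1, so the series converges in ℤ_13 to 1/(1 − a) = 1/(1 − 221) = -1/220. Expand this rational in ℤ_13: compute digits iteratively via d_i = x_i mod 13, x_{i+1} = (x_i − d_i)/13. The first 5 digits are (1, 4, 4, 8, 11).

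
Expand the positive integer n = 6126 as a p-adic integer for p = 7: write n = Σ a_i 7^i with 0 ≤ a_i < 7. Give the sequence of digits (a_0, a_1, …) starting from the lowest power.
(a_0, a_1, …) = (1, 0, 6, 3, 2)

Repeated division by 7 gives the digits low-to-high: 6126 = 1 + 6·7^2 + 3·7^3 + 2·7^4. Digit sequence: (1, 0, 6, 3, 2).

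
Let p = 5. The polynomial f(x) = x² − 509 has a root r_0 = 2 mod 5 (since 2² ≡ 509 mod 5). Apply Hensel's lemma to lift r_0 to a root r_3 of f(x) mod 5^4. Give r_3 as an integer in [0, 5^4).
r_3 = 122 (mod 625)

Hensel's recurrence: r_{i+1} = r_i − f(r_i)·(f′(r_i))^{-1} mod 5^{i+2}, with f′(x) = 2x. Iterate:
  r_0 = 2 (mod 5)
  r_1 = 22 (mod 25)
  r_2 = 122 (mod 125)
  r_3 = 122 (mod 625)
Final: r_3 = 122, and one checks f(r_3) ≡ 0 mod 5^4.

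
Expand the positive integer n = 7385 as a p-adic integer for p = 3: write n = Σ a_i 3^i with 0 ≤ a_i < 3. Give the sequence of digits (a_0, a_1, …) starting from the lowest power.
(a_0, a_1, …) = (2, 1, 1, 0, 1, 0, 1, 0, 1)

Repeated division by 3 gives the digits low-to-high: 7385 = 2 + 1·3^1 + 1·3^2 + 1·3^4 + 1·3^6 + 1·3^8. Digit sequence: (2, 1, 1, 0, 1, 0, 1, 0, 1).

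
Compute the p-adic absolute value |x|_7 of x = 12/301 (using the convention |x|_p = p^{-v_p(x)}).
|12/301|_7 = 7

Step 1 — compute v_7(x) by factoring powers of 7 out of the numerator and denominator: v_7(12/301) = -1. Step 2 — apply |x|_p = p^{-v_p(x)} = 7^{1} = 7.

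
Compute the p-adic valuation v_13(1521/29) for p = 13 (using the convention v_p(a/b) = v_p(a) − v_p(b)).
v_13(1521/29) = 2

Factor powers of 13 from the numerator and denominator of the reduced fraction: 1521 = 13^2 · 9 and 29 = 13^0 · 29. Apply v_p(a/b) = v_p(a) − v_p(b): v_13(1521/29) = 2 − 0 = 2.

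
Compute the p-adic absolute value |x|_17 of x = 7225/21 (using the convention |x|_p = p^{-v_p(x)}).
|7225/21|_17 = 1/289

Step 1 — compute v_17(x) by factoring powers of 17 out of the numerator and denominator: v_17(7225/21) = 2. Step 2 — apply |x|_p = p^{-v_p(x)} = 17^{-2} = 1/289.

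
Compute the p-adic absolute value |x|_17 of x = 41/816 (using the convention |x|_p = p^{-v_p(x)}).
|41/816|_17 = 17

Step 1 — compute v_17(x) by factoring powers of 17 out of the numerator and denominator: v_17(41/816) = -1. Step 2 — apply |x|_p = p^{-v_p(x)} = 17^{1} = 17.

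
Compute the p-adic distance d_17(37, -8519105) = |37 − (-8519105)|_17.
d_17(37, -8519105) = 1/1419857

Step 1 — x − y = 37 − (-8519105) = 8519142. Step 2 — v_17(8519142) = 5 (factor: 8519142 = (17^5 · 6); the sign does not affect v_p). Step 3 — |x − y|_17 = 17^{-5} = 1/1419857.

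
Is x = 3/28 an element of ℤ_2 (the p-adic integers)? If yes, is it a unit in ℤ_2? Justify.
x ∉ ℤ_2 (v_2(x) = -2 < 0)

ℤ_2 = {x ∈ ℚ_2 : v_2(x) ≥ 0} and ℤ_2^× = {x ∈ ℤ_2 : v_2(x) = 0}. Here v_2(3/28) = v_2(num) − v_2(den) = -2; compare against these criteria.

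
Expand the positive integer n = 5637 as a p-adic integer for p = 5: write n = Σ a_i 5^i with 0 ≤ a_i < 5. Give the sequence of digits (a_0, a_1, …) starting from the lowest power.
(a_0, a_1, …) = (2, 2, 0, 0, 4, 1)

Repeated division by 5 gives the digits low-to-high: 5637 = 2 + 2·5^1 + 4·5^4 + 1·5^5. Digit sequence: (2, 2, 0, 0, 4, 1).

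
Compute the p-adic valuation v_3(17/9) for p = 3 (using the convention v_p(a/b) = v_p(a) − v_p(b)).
v_3(17/9) = -2

Factor powers of 3 from the numerator and denominator of the reduced fraction: 17 = 3^0 · 17 and 9 = 3^2 · 1. Apply v_p(a/b) = v_p(a) − v_p(b): v_3(17/9) = 0 − 2 = -2.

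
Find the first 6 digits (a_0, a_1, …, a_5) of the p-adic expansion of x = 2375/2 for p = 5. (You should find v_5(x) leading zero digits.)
(a_0, …, a_5) = (0, 0, 0, 2, 4, 2)

v_5(2375/2) = 3, so a_0 = ... = a_2 = 0. Factor out: x = 5^3 · u with u = 19/2 a unit in ℤ_5. Expand u iteratively via a_{v+i} = u_i mod 5, u_{i+1} = (u_i − a_{v+i})/5:
  u_0 = 19/2;  a_3 = 2;  u_1 = (u_0 − 2)/5 = 3/2
  u_1 = 3/2;  a_4 = 4;  u_2 = (u_1 − 4)/5 = -1/2
  u_2 = -1/2;  a_5 = 2;  u_3 = (u_2 − 2)/5 = -1/2
Digits: (0, 0, 0, 2, 4, 2).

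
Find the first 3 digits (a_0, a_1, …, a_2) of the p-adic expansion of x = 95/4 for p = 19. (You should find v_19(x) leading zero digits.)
(a_0, …, a_2) = (0, 6, 14)

v_19(95/4) = 1, so a_0 = ... = a_0 = 0. Factor out: x = 19^1 · u with u = 5/4 a unit in ℤ_19. Expand u iteratively via a_{v+i} = u_i mod 19, u_{i+1} = (u_i − a_{v+i})/19:
  u_0 = 5/4;  a_1 = 6;  u_1 = (u_0 − 6)/19 = -1/4
  u_1 = -1/4;  a_2 = 14;  u_2 = (u_1 − 14)/19 = -3/4
Digits: (0, 6, 14).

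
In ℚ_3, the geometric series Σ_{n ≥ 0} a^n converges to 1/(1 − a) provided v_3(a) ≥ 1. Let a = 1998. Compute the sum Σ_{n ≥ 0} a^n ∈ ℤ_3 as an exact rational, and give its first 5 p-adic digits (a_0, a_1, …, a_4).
Σ a^n = 1/(1 − a) = -1/1997;  first 5 digits = (1, 0, 0, 2, 0)

v_3(a) = 3 ≥ 1, so the series converges in ℤ_3 to 1/(1 − a) = 1/(1 − 1998) = -1/1997. Expand this rational in ℤ_3: compute digits iteratively via d_i = x_i mod 3, x_{i+1} = (x_i − d_i)/3. The first 5 digits are (1, 0, 0, 2, 0).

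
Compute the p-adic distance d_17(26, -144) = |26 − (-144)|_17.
d_17(26, -144) = 1/17

Step 1 — x − y = 26 − (-144) = 170. Step 2 — v_17(170) = 1 (factor: 170 = (17^1 · 10); the sign does not affect v_p). Step 3 — |x − y|_17 = 17^{-1} = 1/17.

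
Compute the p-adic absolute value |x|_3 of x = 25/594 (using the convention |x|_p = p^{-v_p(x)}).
|25/594|_3 = 27

Step 1 — compute v_3(x) by factoring powers of 3 out of the numerator and denominator: v_3(25/594) = -3. Step 2 — apply |x|_p = p^{-v_p(x)} = 3^{3} = 27.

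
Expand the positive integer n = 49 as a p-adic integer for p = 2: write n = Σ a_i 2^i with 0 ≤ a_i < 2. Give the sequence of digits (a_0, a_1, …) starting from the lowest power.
(a_0, a_1, …) = (1, 0, 0, 0, 1, 1)

Repeated division by 2 gives the digits low-to-high: 49 = 1 + 1·2^4 + 1·2^5. Digit sequence: (1, 0, 0, 0, 1, 1).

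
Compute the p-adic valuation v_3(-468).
v_3(-468) = 2

v_3(n) is the largest exponent k such that 3^k divides n. Factor out: -468 = -3^2 · 52. (Sign doesn't affect v_p.) So v_3(-468) = 2.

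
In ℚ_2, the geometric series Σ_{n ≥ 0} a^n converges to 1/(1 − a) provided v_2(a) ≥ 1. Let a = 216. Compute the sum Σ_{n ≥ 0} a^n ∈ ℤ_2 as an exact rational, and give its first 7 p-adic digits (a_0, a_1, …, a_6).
Σ a^n = 1/(1 − a) = -1/215;  first 7 digits = (1, 0, 0, 1, 1, 0, 0)

v_2(a) = 3 ≥ 1, so the series converges in ℤ_2 to 1/(1 − a) = 1/(1 − 216) = -1/215. Expand this rational in ℤ_2: compute digits iteratively via d_i = x_i mod 2, x_{i+1} = (x_i − d_i)/2. The first 7 digits are (1, 0, 0, 1, 1, 0, 0).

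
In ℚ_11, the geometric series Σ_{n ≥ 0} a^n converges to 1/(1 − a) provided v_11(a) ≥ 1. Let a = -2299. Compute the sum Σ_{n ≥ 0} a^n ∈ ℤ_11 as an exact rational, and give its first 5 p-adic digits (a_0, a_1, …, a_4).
Σ a^n = 1/(1 − a) = 1/2300;  first 5 digits = (1, 0, 3, 9, 8)

v_11(a) = 2 ≥ 1, so the series converges in ℤ_11 to 1/(1 − a) = 1/(1 − (-2299)) = 1/2300. Expand this rational in ℤ_11: compute digits iteratively via d_i = x_i mod 11, x_{i+1} = (x_i − d_i)/11. The first 5 digits are (1, 0, 3, 9, 8).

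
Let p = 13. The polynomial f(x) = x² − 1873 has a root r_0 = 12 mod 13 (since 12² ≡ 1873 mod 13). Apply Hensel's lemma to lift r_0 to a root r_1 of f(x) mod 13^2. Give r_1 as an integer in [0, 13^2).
r_1 = 77 (mod 169)

Hensel's recurrence: r_{i+1} = r_i − f(r_i)·(f′(r_i))^{-1} mod 13^{i+2}, with f′(x) = 2x. Iterate:
  r_0 = 12 (mod 13)
  r_1 = 77 (mod 169)
Final: r_1 = 77, and one checks f(r_1) ≡ 0 mod 13^2.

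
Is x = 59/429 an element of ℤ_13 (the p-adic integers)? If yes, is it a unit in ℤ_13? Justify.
x ∉ ℤ_13 (v_13(x) = -1 < 0)

ℤ_13 = {x ∈ ℚ_13 : v_13(x) ≥ 0} and ℤ_13^× = {x ∈ ℤ_13 : v_13(x) = 0}. Here v_13(59/429) = v_13(num) − v_13(den) = -1; compare against these criteria.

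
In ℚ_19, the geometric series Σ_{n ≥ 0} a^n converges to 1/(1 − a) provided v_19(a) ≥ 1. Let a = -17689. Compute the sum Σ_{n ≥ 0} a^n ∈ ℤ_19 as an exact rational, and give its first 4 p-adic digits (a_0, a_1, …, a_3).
Σ a^n = 1/(1 − a) = 1/17690;  first 4 digits = (1, 0, 8, 16)

v_19(a) = 2 ≥ 1, so the series converges in ℤ_19 to 1/(1 − a) = 1/(1 − (-17689)) = 1/17690. Expand this rational in ℤ_19: compute digits iteratively via d_i = x_i mod 19, x_{i+1} = (x_i − d_i)/19. The first 4 digits are (1, 0, 8, 16).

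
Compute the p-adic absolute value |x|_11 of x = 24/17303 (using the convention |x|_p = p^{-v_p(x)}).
|24/17303|_11 = 1331

Step 1 — compute v_11(x) by factoring powers of 11 out of the numerator and denominator: v_11(24/17303) = -3. Step 2 — apply |x|_p = p^{-v_p(x)} = 11^{3} = 1331.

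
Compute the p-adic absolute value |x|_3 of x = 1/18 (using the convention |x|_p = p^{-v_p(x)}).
|1/18|_3 = 9

Step 1 — compute v_3(x) by factoring powers of 3 out of the numerator and denominator: v_3(1/18) = -2. Step 2 — apply |x|_p = p^{-v_p(x)} = 3^{2} = 9.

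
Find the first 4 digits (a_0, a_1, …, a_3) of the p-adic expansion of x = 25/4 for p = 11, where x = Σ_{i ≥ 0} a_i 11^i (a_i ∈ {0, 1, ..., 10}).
(a_0, …, a_3) = (9, 8, 2, 8)

v_11(25/4) = 0 (numerator and denominator both coprime to 11), so x ∈ ℤ_11^×. Compute digits iteratively via a_i = x_i mod 11, x_{i+1} = (x_i − a_i)/11, with x_0 = x:
  x_0 = 25/4;  a_0 = 9;  x_1 = (x_0 − 9)/11 = -1/4
  x_1 = -1/4;  a_1 = 8;  x_2 = (x_1 − 8)/11 = -3/4
  x_2 = -3/4;  a_2 = 2;  x_3 = (x_2 − 2)/11 = -1/4
  x_3 = -1/4;  a_3 = 8;  x_4 = (x_3 − 8)/11 = -3/4
Digits: (9, 8, 2, 8).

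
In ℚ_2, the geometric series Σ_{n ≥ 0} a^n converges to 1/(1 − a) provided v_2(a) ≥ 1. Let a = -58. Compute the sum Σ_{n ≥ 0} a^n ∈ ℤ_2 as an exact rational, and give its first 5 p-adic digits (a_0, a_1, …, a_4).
Σ a^n = 1/(1 − a) = 1/59;  first 5 digits = (1, 1, 0, 0, 1)

v_2(a) = 1 ≥ 1, so the series converges in ℤ_2 to 1/(1 − a) = 1/(1 − (-58)) = 1/59. Expand this rational in ℤ_2: compute digits iteratively via d_i = x_i mod 2, x_{i+1} = (x_i − d_i)/2. The first 5 digits are (1, 1, 0, 0, 1).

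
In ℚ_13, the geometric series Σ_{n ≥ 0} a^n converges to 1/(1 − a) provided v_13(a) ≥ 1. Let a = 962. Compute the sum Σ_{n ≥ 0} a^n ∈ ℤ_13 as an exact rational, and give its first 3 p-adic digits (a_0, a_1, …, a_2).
Σ a^n = 1/(1 − a) = -1/961;  first 3 digits = (1, 9, 8)

v_13(a) = 1 ≥ 1, so the series converges in ℤ_13 to 1/(1 − a) = 1/(1 − 962) = -1/961. Expand this rational in ℤ_13: compute digits iteratively via d_i = x_i mod 13, x_{i+1} = (x_i − d_i)/13. The first 3 digits are (1, 9, 8).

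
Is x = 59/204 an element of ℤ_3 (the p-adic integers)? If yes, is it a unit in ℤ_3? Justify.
x ∉ ℤ_3 (v_3(x) = -1 < 0)

ℤ_3 = {x ∈ ℚ_3 : v_3(x) ≥ 0} and ℤ_3^× = {x ∈ ℤ_3 : v_3(x) = 0}. Here v_3(59/204) = v_3(num) − v_3(den) = -1; compare against these criteria.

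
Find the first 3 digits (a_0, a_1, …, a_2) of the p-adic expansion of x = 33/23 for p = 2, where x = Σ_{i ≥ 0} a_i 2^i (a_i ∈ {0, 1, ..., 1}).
(a_0, …, a_2) = (1, 1, 1)

v_2(33/23) = 0 (numerator and denominator both coprime to 2), so x ∈ ℤ_2^×. Compute digits iteratively via a_i = x_i mod 2, x_{i+1} = (x_i − a_i)/2, with x_0 = x:
  x_0 = 33/23;  a_0 = 1;  x_1 = (x_0 − 1)/2 = 5/23
  x_1 = 5/23;  a_1 = 1;  x_2 = (x_1 − 1)/2 = -9/23
  x_2 = -9/23;  a_2 = 1;  x_3 = (x_2 − 1)/2 = -16/23
Digits: (1, 1, 1).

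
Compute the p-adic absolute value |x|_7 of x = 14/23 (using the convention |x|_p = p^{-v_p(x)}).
|14/23|_7 = 1/7

Step 1 — compute v_7(x) by factoring powers of 7 out of the numerator and denominator: v_7(14/23) = 1. Step 2 — apply |x|_p = p^{-v_p(x)} = 7^{-1} = 1/7.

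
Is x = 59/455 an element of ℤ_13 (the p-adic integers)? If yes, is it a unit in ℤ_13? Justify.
x ∉ ℤ_13 (v_13(x) = -1 < 0)

ℤ_13 = {x ∈ ℚ_13 : v_13(x) ≥ 0} and ℤ_13^× = {x ∈ ℤ_13 : v_13(x) = 0}. Here v_13(59/455) = v_13(num) − v_13(den) = -1; compare against these criteria.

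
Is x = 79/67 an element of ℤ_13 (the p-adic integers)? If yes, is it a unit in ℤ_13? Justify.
x ∈ ℤ_13^× (unit); v_13(x) = 0

ℤ_13 = {x ∈ ℚ_13 : v_13(x) ≥ 0} and ℤ_13^× = {x ∈ ℤ_13 : v_13(x) = 0}. Here v_13(79/67) = v_13(num) − v_13(den) = 0; compare against these criteria.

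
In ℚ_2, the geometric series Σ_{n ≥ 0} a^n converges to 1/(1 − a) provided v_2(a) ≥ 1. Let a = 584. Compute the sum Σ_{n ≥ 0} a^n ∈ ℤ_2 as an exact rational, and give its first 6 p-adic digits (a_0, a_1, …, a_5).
Σ a^n = 1/(1 − a) = -1/583;  first 6 digits = (1, 0, 0, 1, 0, 0)

v_2(a) = 3 ≥ 1, so the series converges in ℤ_2 to 1/(1 − a) = 1/(1 − 584) = -1/583. Expand this rational in ℤ_2: compute digits iteratively via d_i = x_i mod 2, x_{i+1} = (x_i − d_i)/2. The first 6 digits are (1, 0, 0, 1, 0, 0).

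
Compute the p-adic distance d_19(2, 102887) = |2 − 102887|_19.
d_19(2, 102887) = 1/6859

Step 1 — x − y = 2 − 102887 = -102885. Step 2 — v_19(-102885) = 3 (factor: -102885 = −(19^3 · 15); the sign does not affect v_p). Step 3 — |x − y|_19 = 19^{-3} = 1/6859.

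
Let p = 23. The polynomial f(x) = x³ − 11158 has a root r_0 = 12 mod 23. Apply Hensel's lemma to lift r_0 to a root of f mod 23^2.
r_1 = 242 (mod 529)

Hensel: r_{i+1} = r_i − f(r_i)/f′(r_i) mod 23^{i+2}, where f′(x) = 3x². Iterate:
  r_0 = 12 (mod 23)
  r_1 = 242 (mod 529)
Final: r = 242 with f(r) ≡ 0 mod 23^2.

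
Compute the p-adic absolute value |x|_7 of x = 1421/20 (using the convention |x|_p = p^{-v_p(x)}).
|1421/20|_7 = 1/49

Step 1 — compute v_7(x) by factoring powers of 7 out of the numerator and denominator: v_7(1421/20) = 2. Step 2 — apply |x|_p = p^{-v_p(x)} = 7^{-2} = 1/49.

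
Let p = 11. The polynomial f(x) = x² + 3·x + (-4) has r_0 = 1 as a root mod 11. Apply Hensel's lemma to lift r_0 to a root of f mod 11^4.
r_3 = 1 (mod 14641)

Hensel: r_{i+1} = r_i − f(r_i)·(f′(r_i))^{-1} mod 11^{i+2}, f′(x) = 2x + 3. Iterate:
  r_0 = 1 (mod 11)
  r_1 = 1 (mod 121)
  r_2 = 1 (mod 1331)
  r_3 = 1 (mod 14641)
Final: r = 1 satisfies f(r) ≡ 0 mod 11^4.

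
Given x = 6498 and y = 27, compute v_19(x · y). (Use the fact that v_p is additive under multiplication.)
v_19(175446) = 2

v_p(x) = 2 (factor: 6498 = 19^2 · 18); v_p(y) = 0 (factor: 27 = 19^0 · 27). Additivity: v_p(xy) = v_p(x) + v_p(y) = 2 + 0 = 2. (Direct check: xy = 175446 = 19^2 · (486).)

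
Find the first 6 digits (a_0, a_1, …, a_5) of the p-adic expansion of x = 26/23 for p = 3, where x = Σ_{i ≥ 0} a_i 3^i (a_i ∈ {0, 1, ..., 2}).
(a_0, …, a_5) = (1, 2, 0, 2, 2, 0)

v_3(26/23) = 0 (numerator and denominator both coprime to 3), so x ∈ ℤ_3^×. Compute digits iteratively via a_i = x_i mod 3, x_{i+1} = (x_i − a_i)/3, with x_0 = x:
  x_0 = 26/23;  a_0 = 1;  x_1 = (x_0 − 1)/3 = 1/23
  x_1 = 1/23;  a_1 = 2;  x_2 = (x_1 − 2)/3 = -15/23
  x_2 = -15/23;  a_2 = 0;  x_3 = (x_2 − 0)/3 = -5/23
  x_3 = -5/23;  a_3 = 2;  x_4 = (x_3 − 2)/3 = -17/23
  x_4 = -17/23;  a_4 = 2;  x_5 = (x_4 − 2)/3 = -21/23
  x_5 = -21/23;  a_5 = 0;  x_6 = (x_5 − 0)/3 = -7/23
Digits: (1, 2, 0, 2, 2, 0).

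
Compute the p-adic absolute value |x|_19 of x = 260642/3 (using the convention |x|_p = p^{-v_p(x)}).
|260642/3|_19 = 1/130321

Step 1 — compute v_19(x) by factoring powers of 19 out of the numerator and denominator: v_19(260642/3) = 4. Step 2 — apply |x|_p = p^{-v_p(x)} = 19^{-4} = 1/130321.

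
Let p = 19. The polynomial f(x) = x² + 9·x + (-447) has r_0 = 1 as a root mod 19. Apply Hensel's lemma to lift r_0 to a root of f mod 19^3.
r_2 = 4865 (mod 6859)

Hensel: r_{i+1} = r_i − f(r_i)·(f′(r_i))^{-1} mod 19^{i+2}, f′(x) = 2x + 9. Iterate:
  r_0 = 1 (mod 19)
  r_1 = 172 (mod 361)
  r_2 = 4865 (mod 6859)
Final: r = 4865 satisfies f(r) ≡ 0 mod 19^3.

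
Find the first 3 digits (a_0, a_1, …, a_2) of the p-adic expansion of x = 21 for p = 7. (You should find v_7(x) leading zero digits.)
(a_0, …, a_2) = (0, 3, 0)

v_7(21) = 1, so a_0 = ... = a_0 = 0. Factor out: x = 7^1 · u with u = 3 a unit in ℤ_7. Expand u iteratively via a_{v+i} = u_i mod 7, u_{i+1} = (u_i − a_{v+i})/7:
  u_0 = 3;  a_1 = 3;  u_1 = (u_0 − 3)/7 = 0
  u_1 = 0;  a_2 = 0;  u_2 = (u_1 − 0)/7 = 0
Digits: (0, 3, 0).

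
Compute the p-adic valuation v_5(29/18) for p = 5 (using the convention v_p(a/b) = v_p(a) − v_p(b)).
v_5(29/18) = 0

Factor powers of 5 from the numerator and denominator of the reduced fraction: 29 = 5^0 · 29 and 18 = 5^0 · 18. Apply v_p(a/b) = v_p(a) − v_p(b): v_5(29/18) = 0 − 0 = 0.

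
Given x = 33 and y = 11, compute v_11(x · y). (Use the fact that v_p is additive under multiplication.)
v_11(363) = 2

v_p(x) = 1 (factor: 33 = 11^1 · 3); v_p(y) = 1 (factor: 11 = 11^1 · 1). Additivity: v_p(xy) = v_p(x) + v_p(y) = 1 + 1 = 2. (Direct check: xy = 363 = 11^2 · (3).)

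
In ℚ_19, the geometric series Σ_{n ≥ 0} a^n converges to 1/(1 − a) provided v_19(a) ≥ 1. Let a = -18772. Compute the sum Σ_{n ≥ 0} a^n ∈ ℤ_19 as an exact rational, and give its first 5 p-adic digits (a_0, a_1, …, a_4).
Σ a^n = 1/(1 − a) = 1/18773;  first 5 digits = (1, 0, 5, 16, 5)

v_19(a) = 2 ≥ 1, so the series converges in ℤ_19 to 1/(1 − a) = 1/(1 − (-18772)) = 1/18773. Expand this rational in ℤ_19: compute digits iteratively via d_i = x_i mod 19, x_{i+1} = (x_i − d_i)/19. The first 5 digits are (1, 0, 5, 16, 5).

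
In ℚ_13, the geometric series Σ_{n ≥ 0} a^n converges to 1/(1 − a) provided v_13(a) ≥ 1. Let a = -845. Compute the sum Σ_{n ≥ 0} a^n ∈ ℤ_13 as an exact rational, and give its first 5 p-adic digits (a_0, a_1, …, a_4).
Σ a^n = 1/(1 − a) = 1/846;  first 5 digits = (1, 0, 8, 12, 11)

v_13(a) = 2 ≥ 1, so the series converges in ℤ_13 to 1/(1 − a) = 1/(1 − (-845)) = 1/846. Expand this rational in ℤ_13: compute digits iteratively via d_i = x_i mod 13, x_{i+1} = (x_i − d_i)/13. The first 5 digits are (1, 0, 8, 12, 11).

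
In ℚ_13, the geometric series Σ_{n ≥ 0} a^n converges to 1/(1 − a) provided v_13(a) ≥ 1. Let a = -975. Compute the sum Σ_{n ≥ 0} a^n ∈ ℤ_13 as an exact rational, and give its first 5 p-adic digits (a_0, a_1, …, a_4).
Σ a^n = 1/(1 − a) = 1/976;  first 5 digits = (1, 3, 3, 4, 6)

v_13(a) = 1 ≥ 1, so the series converges in ℤ_13 to 1/(1 − a) = 1/(1 − (-975)) = 1/976. Expand this rational in ℤ_13: compute digits iteratively via d_i = x_i mod 13, x_{i+1} = (x_i − d_i)/13. The first 5 digits are (1, 3, 3, 4, 6).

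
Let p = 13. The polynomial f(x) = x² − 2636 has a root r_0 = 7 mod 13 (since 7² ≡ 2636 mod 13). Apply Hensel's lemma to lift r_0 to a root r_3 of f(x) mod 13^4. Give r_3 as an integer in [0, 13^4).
r_3 = 12396 (mod 28561)

Hensel's recurrence: r_{i+1} = r_i − f(r_i)·(f′(r_i))^{-1} mod 13^{i+2}, with f′(x) = 2x. Iterate:
  r_0 = 7 (mod 13)
  r_1 = 59 (mod 169)
  r_2 = 1411 (mod 2197)
  r_3 = 12396 (mod 28561)
Final: r_3 = 12396, and one checks f(r_3) ≡ 0 mod 13^4.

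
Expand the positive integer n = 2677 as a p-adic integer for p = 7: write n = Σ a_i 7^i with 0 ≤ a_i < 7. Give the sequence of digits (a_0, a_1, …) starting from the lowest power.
(a_0, a_1, …) = (3, 4, 5, 0, 1)

Repeated division by 7 gives the digits low-to-high: 2677 = 3 + 4·7^1 + 5·7^2 + 1·7^4. Digit sequence: (3, 4, 5, 0, 1).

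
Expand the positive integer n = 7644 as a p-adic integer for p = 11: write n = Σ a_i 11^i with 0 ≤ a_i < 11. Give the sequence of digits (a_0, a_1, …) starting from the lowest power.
(a_0, a_1, …) = (10, 1, 8, 5)

Repeated division by 11 gives the digits low-to-high: 7644 = 10 + 1·11^1 + 8·11^2 + 5·11^3. Digit sequence: (10, 1, 8, 5).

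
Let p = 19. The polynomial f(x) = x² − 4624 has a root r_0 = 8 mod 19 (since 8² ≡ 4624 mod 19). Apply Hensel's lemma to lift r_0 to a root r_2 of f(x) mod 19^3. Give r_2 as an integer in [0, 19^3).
r_2 = 6791 (mod 6859)

Hensel's recurrence: r_{i+1} = r_i − f(r_i)·(f′(r_i))^{-1} mod 19^{i+2}, with f′(x) = 2x. Iterate:
  r_0 = 8 (mod 19)
  r_1 = 293 (mod 361)
  r_2 = 6791 (mod 6859)
Final: r_2 = 6791, and one checks f(r_2) ≡ 0 mod 19^3.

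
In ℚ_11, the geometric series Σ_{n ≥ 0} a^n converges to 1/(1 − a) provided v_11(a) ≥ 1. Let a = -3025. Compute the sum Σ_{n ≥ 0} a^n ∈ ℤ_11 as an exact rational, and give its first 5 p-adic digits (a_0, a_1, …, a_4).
Σ a^n = 1/(1 − a) = 1/3026;  first 5 digits = (1, 0, 8, 8, 8)

v_11(a) = 2 ≥ 1, so the series converges in ℤ_11 to 1/(1 − a) = 1/(1 − (-3025)) = 1/3026. Expand this rational in ℤ_11: compute digits iteratively via d_i = x_i mod 11, x_{i+1} = (x_i − d_i)/11. The first 5 digits are (1, 0, 8, 8, 8).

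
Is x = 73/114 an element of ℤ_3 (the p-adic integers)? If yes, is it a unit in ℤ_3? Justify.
x ∉ ℤ_3 (v_3(x) = -1 < 0)

ℤ_3 = {x ∈ ℚ_3 : v_3(x) ≥ 0} and ℤ_3^× = {x ∈ ℤ_3 : v_3(x) = 0}. Here v_3(73/114) = v_3(num) − v_3(den) = -1; compare against these criteria.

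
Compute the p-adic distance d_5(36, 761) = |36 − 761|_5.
d_5(36, 761) = 1/25

Step 1 — x − y = 36 − 761 = -725. Step 2 — v_5(-725) = 2 (factor: -725 = −(5^2 · 29); the sign does not affect v_p). Step 3 — |x − y|_5 = 5^{-2} = 1/25.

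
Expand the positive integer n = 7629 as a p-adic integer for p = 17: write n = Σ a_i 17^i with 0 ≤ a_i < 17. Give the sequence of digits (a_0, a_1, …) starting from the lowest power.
(a_0, a_1, …) = (13, 6, 9, 1)

Repeated division by 17 gives the digits low-to-high: 7629 = 13 + 6·17^1 + 9·17^2 + 1·17^3. Digit sequence: (13, 6, 9, 1).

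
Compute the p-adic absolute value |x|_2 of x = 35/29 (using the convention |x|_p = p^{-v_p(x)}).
|35/29|_2 = 1

Step 1 — compute v_2(x) by factoring powers of 2 out of the numerator and denominator: v_2(35/29) = 0. Step 2 — apply |x|_p = p^{-v_p(x)} = 2^{0} = 1.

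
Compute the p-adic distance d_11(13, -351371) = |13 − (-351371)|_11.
d_11(13, -351371) = 1/14641

Step 1 — x − y = 13 − (-351371) = 351384. Step 2 — v_11(351384) = 4 (factor: 351384 = (11^4 · 24); the sign does not affect v_p). Step 3 — |x − y|_11 = 11^{-4} = 1/14641.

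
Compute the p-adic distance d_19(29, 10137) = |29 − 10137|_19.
d_19(29, 10137) = 1/361

Step 1 — x − y = 29 − 10137 = -10108. Step 2 — v_19(-10108) = 2 (factor: -10108 = −(19^2 · 28); the sign does not affect v_p). Step 3 — |x − y|_19 = 19^{-2} = 1/361.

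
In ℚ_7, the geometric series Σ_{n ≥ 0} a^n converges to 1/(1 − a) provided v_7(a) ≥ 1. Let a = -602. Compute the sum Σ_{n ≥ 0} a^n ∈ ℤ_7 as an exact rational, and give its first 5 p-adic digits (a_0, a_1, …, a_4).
Σ a^n = 1/(1 − a) = 1/603;  first 5 digits = (1, 5, 5, 3, 0)

v_7(a) = 1 ≥ 1, so the series converges in ℤ_7 to 1/(1 − a) = 1/(1 − (-602)) = 1/603. Expand this rational in ℤ_7: compute digits iteratively via d_i = x_i mod 7, x_{i+1} = (x_i − d_i)/7. The first 5 digits are (1, 5, 5, 3, 0).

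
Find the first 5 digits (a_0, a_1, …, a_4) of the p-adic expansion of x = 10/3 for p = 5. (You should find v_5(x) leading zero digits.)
(a_0, …, a_4) = (0, 4, 1, 3, 1)

v_5(10/3) = 1, so a_0 = ... = a_0 = 0. Factor out: x = 5^1 · u with u = 2/3 a unit in ℤ_5. Expand u iteratively via a_{v+i} = u_i mod 5, u_{i+1} = (u_i − a_{v+i})/5:
  u_0 = 2/3;  a_1 = 4;  u_1 = (u_0 − 4)/5 = -2/3
  u_1 = -2/3;  a_2 = 1;  u_2 = (u_1 − 1)/5 = -1/3
  u_2 = -1/3;  a_3 = 3;  u_3 = (u_2 − 3)/5 = -2/3
  u_3 = -2/3;  a_4 = 1;  u_4 = (u_3 − 1)/5 = -1/3
Digits: (0, 4, 1, 3, 1).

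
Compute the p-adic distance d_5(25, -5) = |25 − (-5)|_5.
d_5(25, -5) = 1/5

Step 1 — x − y = 25 − (-5) = 30. Step 2 — v_5(30) = 1 (factor: 30 = (5^1 · 6); the sign does not affect v_p). Step 3 — |x − y|_5 = 5^{-1} = 1/5.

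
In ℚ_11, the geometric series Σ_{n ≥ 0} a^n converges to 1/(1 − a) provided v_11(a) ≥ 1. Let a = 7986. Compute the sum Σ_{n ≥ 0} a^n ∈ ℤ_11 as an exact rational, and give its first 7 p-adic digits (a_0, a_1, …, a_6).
Σ a^n = 1/(1 − a) = -1/7985;  first 7 digits = (1, 0, 0, 6, 0, 0, 3)

v_11(a) = 3 ≥ 1, so the series converges in ℤ_11 to 1/(1 − a) = 1/(1 − 7986) = -1/7985. Expand this rational in ℤ_11: compute digits iteratively via d_i = x_i mod 11, x_{i+1} = (x_i − d_i)/11. The first 7 digits are (1, 0, 0, 6, 0, 0, 3).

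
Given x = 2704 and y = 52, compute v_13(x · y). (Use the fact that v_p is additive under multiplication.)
v_13(140608) = 3

v_p(x) = 2 (factor: 2704 = 13^2 · 16); v_p(y) = 1 (factor: 52 = 13^1 · 4). Additivity: v_p(xy) = v_p(x) + v_p(y) = 2 + 1 = 3. (Direct check: xy = 140608 = 13^3 · (64).)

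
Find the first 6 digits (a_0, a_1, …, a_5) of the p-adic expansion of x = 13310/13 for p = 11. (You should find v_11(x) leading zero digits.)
(a_0, …, a_5) = (0, 0, 0, 5, 3, 9)

v_11(13310/13) = 3, so a_0 = ... = a_2 = 0. Factor out: x = 11^3 · u with u = 10/13 a unit in ℤ_11. Expand u iteratively via a_{v+i} = u_i mod 11, u_{i+1} = (u_i − a_{v+i})/11:
  u_0 = 10/13;  a_3 = 5;  u_1 = (u_0 − 5)/11 = -5/13
  u_1 = -5/13;  a_4 = 3;  u_2 = (u_1 − 3)/11 = -4/13
  u_2 = -4/13;  a_5 = 9;  u_3 = (u_2 − 9)/11 = -11/13
Digits: (0, 0, 0, 5, 3, 9).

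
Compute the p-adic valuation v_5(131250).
v_5(131250) = 5

v_5(n) is the largest exponent k such that 5^k divides n. Factor out: 131250 = 5^5 · 42. (Sign doesn't affect v_p.) So v_5(131250) = 5.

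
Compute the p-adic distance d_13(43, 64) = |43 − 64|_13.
d_13(43, 64) = 1

Step 1 — x − y = 43 − 64 = -21. Step 2 — v_13(-21) = 0 (factor: -21 = −(13^0 · 21); the sign does not affect v_p). Step 3 — |x − y|_13 = 13^{0} = 1.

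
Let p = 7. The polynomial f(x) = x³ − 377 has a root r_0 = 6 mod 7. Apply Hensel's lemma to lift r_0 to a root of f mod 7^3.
r_2 = 223 (mod 343)

Hensel: r_{i+1} = r_i − f(r_i)/f′(r_i) mod 7^{i+2}, where f′(x) = 3x². Iterate:
  r_0 = 6 (mod 7)
  r_1 = 27 (mod 49)
  r_2 = 223 (mod 343)
Final: r = 223 with f(r) ≡ 0 mod 7^3.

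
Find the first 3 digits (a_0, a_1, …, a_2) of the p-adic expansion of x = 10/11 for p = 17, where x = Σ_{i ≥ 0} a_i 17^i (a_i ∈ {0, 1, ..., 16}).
(a_0, …, a_2) = (4, 6, 12)

v_17(10/11) = 0 (numerator and denominator both coprime to 17), so x ∈ ℤ_17^×. Compute digits iteratively via a_i = x_i mod 17, x_{i+1} = (x_i − a_i)/17, with x_0 = x:
  x_0 = 10/11;  a_0 = 4;  x_1 = (x_0 − 4)/17 = -2/11
  x_1 = -2/11;  a_1 = 6;  x_2 = (x_1 − 6)/17 = -4/11
  x_2 = -4/11;  a_2 = 12;  x_3 = (x_2 − 12)/17 = -8/11
Digits: (4, 6, 12).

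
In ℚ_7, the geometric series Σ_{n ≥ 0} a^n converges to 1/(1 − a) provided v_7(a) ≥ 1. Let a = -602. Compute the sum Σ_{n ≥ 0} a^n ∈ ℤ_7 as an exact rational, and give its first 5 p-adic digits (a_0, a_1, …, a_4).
Σ a^n = 1/(1 − a) = 1/603;  first 5 digits = (1, 5, 5, 3, 0)

v_7(a) = 1 ≥ 1, so the series converges in ℤ_7 to 1/(1 − a) = 1/(1 − (-602)) = 1/603. Expand this rational in ℤ_7: compute digits iteratively via d_i = x_i mod 7, x_{i+1} = (x_i − d_i)/7. The first 5 digits are (1, 5, 5, 3, 0).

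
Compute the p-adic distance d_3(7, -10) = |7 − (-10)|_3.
d_3(7, -10) = 1

Step 1 — x − y = 7 − (-10) = 17. Step 2 — v_3(17) = 0 (factor: 17 = (3^0 · 17); the sign does not affect v_p). Step 3 — |x − y|_3 = 3^{0} = 1.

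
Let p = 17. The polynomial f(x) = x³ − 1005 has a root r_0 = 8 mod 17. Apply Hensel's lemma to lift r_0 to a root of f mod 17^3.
r_2 = 2303 (mod 4913)

Hensel: r_{i+1} = r_i − f(r_i)/f′(r_i) mod 17^{i+2}, where f′(x) = 3x². Iterate:
  r_0 = 8 (mod 17)
  r_1 = 280 (mod 289)
  r_2 = 2303 (mod 4913)
Final: r = 2303 with f(r) ≡ 0 mod 17^3.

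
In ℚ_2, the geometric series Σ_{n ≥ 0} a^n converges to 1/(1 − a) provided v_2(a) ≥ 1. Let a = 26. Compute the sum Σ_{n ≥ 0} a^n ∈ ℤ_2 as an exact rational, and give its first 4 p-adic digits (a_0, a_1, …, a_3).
Σ a^n = 1/(1 − a) = -1/25;  first 4 digits = (1, 1, 1, 0)

v_2(a) = 1 ≥ 1, so the series converges in ℤ_2 to 1/(1 − a) = 1/(1 − 26) = -1/25. Expand this rational in ℤ_2: compute digits iteratively via d_i = x_i mod 2, x_{i+1} = (x_i − d_i)/2. The first 4 digits are (1, 1, 1, 0).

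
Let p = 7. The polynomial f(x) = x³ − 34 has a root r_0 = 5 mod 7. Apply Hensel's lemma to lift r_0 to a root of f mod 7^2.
r_1 = 26 (mod 49)

Hensel: r_{i+1} = r_i − f(r_i)/f′(r_i) mod 7^{i+2}, where f′(x) = 3x². Iterate:
  r_0 = 5 (mod 7)
  r_1 = 26 (mod 49)
Final: r = 26 with f(r) ≡ 0 mod 7^2.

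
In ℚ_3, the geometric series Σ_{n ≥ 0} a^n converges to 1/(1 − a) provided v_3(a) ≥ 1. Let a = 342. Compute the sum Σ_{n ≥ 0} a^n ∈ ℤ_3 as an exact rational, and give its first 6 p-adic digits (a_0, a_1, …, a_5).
Σ a^n = 1/(1 − a) = -1/341;  first 6 digits = (1, 0, 2, 0, 2, 2)

v_3(a) = 2 ≥ 1, so the series converges in ℤ_3 to 1/(1 − a) = 1/(1 − 342) = -1/341. Expand this rational in ℤ_3: compute digits iteratively via d_i = x_i mod 3, x_{i+1} = (x_i − d_i)/3. The first 6 digits are (1, 0, 2, 0, 2, 2).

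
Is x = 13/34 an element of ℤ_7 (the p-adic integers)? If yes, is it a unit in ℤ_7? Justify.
x ∈ ℤ_7^× (unit); v_7(x) = 0

ℤ_7 = {x ∈ ℚ_7 : v_7(x) ≥ 0} and ℤ_7^× = {x ∈ ℤ_7 : v_7(x) = 0}. Here v_7(13/34) = v_7(num) − v_7(den) = 0; compare against these criteria.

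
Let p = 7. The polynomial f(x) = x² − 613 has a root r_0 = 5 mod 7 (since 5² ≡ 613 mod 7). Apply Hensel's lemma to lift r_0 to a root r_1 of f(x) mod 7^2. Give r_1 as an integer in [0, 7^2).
r_1 = 5 (mod 49)

Hensel's recurrence: r_{i+1} = r_i − f(r_i)·(f′(r_i))^{-1} mod 7^{i+2}, with f′(x) = 2x. Iterate:
  r_0 = 5 (mod 7)
  r_1 = 5 (mod 49)
Final: r_1 = 5, and one checks f(r_1) ≡ 0 mod 7^2.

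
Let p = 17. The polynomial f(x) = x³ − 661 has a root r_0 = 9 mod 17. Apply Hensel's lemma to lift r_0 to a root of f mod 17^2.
r_1 = 111 (mod 289)

Hensel: r_{i+1} = r_i − f(r_i)/f′(r_i) mod 17^{i+2}, where f′(x) = 3x². Iterate:
  r_0 = 9 (mod 17)
  r_1 = 111 (mod 289)
Final: r = 111 with f(r) ≡ 0 mod 17^2.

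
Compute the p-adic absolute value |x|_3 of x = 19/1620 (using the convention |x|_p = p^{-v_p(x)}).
|19/1620|_3 = 81

Step 1 — compute v_3(x) by factoring powers of 3 out of the numerator and denominator: v_3(19/1620) = -4. Step 2 — apply |x|_p = p^{-v_p(x)} = 3^{4} = 81.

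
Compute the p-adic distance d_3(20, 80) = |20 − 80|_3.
d_3(20, 80) = 1/3

Step 1 — x − y = 20 − 80 = -60. Step 2 — v_3(-60) = 1 (factor: -60 = −(3^1 · 20); the sign does not affect v_p). Step 3 — |x − y|_3 = 3^{-1} = 1/3.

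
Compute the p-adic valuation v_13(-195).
v_13(-195) = 1

v_13(n) is the largest exponent k such that 13^k divides n. Factor out: -195 = -13^1 · 15. (Sign doesn't affect v_p.) So v_13(-195) = 1.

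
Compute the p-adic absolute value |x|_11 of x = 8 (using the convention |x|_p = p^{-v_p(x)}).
|8|_11 = 1

Step 1 — compute v_11(x) by factoring powers of 11 out of the numerator and denominator: v_11(8) = 0. Step 2 — apply |x|_p = p^{-v_p(x)} = 11^{0} = 1.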